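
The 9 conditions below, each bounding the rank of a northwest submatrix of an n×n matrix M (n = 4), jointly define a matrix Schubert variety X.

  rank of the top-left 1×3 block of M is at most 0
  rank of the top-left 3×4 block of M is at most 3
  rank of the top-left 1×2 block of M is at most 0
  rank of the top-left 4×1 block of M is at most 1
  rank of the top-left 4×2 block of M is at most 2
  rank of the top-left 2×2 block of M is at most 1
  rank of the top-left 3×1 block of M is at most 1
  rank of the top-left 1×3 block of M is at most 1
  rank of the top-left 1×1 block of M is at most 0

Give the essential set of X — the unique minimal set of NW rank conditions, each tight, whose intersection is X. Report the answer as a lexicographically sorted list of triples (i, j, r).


Recovering R(i,j) via the rank-extension bound from the 9 conditions:

  0 | 0 | 0 | 1
  1 | 1 | 1 | 2
  1 | 2 | 2 | 3
  1 | 2 | 3 | 4

hence w(1..4) = (4, 1, 2, 3).

ℓ(w)=3; the 1 essential cell (i,j,r):

[(1, 3, 0)]


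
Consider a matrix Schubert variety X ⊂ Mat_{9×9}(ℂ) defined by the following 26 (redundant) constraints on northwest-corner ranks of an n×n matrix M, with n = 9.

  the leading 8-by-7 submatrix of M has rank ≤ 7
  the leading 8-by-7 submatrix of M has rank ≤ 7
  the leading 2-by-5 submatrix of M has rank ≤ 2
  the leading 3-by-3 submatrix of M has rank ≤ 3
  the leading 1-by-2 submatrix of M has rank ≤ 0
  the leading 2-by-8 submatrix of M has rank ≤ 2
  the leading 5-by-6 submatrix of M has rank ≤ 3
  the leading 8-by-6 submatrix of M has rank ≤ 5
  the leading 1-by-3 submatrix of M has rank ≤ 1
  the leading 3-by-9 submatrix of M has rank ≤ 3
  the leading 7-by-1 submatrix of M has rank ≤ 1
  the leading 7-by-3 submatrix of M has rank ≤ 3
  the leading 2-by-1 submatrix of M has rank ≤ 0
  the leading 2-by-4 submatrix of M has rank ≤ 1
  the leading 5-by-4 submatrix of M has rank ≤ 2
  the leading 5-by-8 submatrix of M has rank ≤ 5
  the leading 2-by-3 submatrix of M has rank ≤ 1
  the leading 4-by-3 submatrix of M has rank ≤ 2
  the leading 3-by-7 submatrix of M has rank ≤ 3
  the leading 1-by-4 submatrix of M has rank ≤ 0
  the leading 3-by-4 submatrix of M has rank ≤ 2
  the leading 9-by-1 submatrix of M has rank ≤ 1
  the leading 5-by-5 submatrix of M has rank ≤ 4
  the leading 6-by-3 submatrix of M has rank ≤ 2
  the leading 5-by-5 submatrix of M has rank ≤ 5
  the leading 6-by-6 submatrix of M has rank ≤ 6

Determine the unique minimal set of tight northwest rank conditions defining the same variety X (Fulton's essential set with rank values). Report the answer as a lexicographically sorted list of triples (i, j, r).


Computing R[i][j] = min implied NW-rank bound (n=9, 26 conditions):

  R[1]: 0  0  0  0  1  1  1  1  1
  R[2]: 0  1  1  1  2  2  2  2  2
  R[3]: 1  2  2  2  3  3  3  3  3
  R[4]: 1  2  2  2  3  3  4  4  4
  R[5]: 1  2  2  2  3  3  4  5  5
  R[6]: 1  2  2  3  4  4  5  6  6
  R[7]: 1  2  3  4  5  5  6  7  7
  R[8]: 1  2  3  4  5  5  6  7  8
  R[9]: 1  2  3  4  5  6  7  8  9

reading off 1-entries of Δ²R: w = (5, 2, 1, 7, 8, 4, 3, 9, 6).

6 SE-corners of the 13-cell Rothe diagram give Ess(w):

[(1, 4, 0), (2, 1, 0), (5, 4, 2), (5, 6, 3), (6, 3, 2), (8, 6, 5)]


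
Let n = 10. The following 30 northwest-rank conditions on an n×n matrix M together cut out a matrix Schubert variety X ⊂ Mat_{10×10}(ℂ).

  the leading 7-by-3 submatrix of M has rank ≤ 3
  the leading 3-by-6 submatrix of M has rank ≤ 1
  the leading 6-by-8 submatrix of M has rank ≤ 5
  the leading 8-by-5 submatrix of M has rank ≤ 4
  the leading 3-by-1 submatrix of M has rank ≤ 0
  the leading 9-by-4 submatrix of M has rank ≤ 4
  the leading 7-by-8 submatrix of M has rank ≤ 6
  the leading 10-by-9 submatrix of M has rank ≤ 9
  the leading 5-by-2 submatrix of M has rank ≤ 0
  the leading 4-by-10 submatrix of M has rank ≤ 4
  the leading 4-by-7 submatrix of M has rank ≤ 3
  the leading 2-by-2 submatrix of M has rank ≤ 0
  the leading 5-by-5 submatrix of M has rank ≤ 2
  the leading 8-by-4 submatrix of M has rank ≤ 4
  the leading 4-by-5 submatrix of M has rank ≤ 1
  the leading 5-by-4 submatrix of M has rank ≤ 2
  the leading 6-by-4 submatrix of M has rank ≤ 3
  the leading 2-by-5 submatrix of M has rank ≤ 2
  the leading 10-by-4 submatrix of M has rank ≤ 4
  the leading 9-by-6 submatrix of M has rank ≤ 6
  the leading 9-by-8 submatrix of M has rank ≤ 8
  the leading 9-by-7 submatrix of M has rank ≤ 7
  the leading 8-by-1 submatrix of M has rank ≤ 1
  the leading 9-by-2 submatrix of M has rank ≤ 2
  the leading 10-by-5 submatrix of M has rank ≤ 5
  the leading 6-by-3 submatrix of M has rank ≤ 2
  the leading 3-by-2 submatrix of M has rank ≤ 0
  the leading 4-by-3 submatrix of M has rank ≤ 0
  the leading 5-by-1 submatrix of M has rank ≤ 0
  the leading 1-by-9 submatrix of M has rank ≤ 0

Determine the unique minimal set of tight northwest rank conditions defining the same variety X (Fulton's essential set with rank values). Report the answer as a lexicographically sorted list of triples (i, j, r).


Reconstructing r_w from the 30 given conditions:

  i=1: 0  0  0  0  0  0  0  0  0  1
  i=2: 0  0  0  1  1  1  1  1  1  2
  i=3: 0  0  0  1  1  1  2  2  2  3
  i=4: 0  0  0  1  1  2  3  3  3  4
  i=5: 0  0  1  2  2  3  4  4  4  5
  i=6: 1  1  2  3  3  4  5  5  5  6
  i=7: 1  2  3  4  4  5  6  6  6  7
  i=8: 1  2  3  4  4  5  6  7  7  8
  i=9: 1  2  3  4  5  6  7  8  8  9
  i=10: 1  2  3  4  5  6  7  8  9  10

reading off 1-entries of Δ²R: w = (10, 4, 7, 6, 3, 1, 2, 8, 5, 9).

D(w) has 24 cells with 6 SE-corners; essential set:

[(1, 9, 0), (3, 6, 1), (4, 3, 0), (4, 5, 1), (5, 2, 0), (8, 5, 4)]


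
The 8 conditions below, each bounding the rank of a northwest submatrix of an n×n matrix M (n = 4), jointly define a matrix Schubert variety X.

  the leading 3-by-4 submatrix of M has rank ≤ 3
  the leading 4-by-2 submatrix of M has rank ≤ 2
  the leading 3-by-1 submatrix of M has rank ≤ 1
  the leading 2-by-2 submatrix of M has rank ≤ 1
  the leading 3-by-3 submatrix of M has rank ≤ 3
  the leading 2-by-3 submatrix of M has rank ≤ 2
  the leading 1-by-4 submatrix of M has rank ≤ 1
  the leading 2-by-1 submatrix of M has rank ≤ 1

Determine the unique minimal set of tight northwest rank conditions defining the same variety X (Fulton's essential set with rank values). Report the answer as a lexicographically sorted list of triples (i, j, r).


Rank table r_w(4×4) implied by the 8 constraints:

  1 1 1 1
  1 1 2 2
  1 2 3 3
  1 2 3 4

second differences of R give the permutation w = (1, 3, 2, 4).

|D(w)|=1, |Ess(w)|=1:

[(2, 2, 1)]


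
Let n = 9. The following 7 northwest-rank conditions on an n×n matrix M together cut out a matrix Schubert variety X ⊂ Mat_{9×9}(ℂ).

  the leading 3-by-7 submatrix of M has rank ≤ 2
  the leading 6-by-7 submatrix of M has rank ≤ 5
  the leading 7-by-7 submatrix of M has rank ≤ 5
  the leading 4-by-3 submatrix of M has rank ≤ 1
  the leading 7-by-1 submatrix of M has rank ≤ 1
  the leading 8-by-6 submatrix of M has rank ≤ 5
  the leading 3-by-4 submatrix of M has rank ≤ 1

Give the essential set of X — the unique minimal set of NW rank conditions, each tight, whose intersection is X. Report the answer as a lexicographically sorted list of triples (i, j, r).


The tightest implied rank at each (i,j), from the 7 conditions:

  row 1: 1, 1, 1, 1, 1, 1, 1, 1, 1
  row 2: 1, 1, 1, 1, 2, 2, 2, 2, 2
  row 3: 1, 1, 1, 1, 2, 2, 2, 3, 3
  row 4: 1, 1, 1, 2, 3, 3, 3, 4, 4
  row 5: 1, 2, 2, 3, 4, 4, 4, 5, 5
  row 6: 1, 2, 3, 4, 5, 5, 5, 6, 6
  row 7: 1, 2, 3, 4, 5, 5, 5, 6, 7
  row 8: 1, 2, 3, 4, 5, 5, 6, 7, 8
  row 9: 1, 2, 3, 4, 5, 6, 7, 8, 9

reading off 1-entries of Δ²R: w = (1, 5, 8, 4, 2, 3, 9, 7, 6).

Rothe diagram D(w) (13 cells), 5 SE-corners (essential conditions):

[(3, 4, 1), (3, 7, 2), (4, 3, 1), (7, 7, 5), (8, 6, 5)]


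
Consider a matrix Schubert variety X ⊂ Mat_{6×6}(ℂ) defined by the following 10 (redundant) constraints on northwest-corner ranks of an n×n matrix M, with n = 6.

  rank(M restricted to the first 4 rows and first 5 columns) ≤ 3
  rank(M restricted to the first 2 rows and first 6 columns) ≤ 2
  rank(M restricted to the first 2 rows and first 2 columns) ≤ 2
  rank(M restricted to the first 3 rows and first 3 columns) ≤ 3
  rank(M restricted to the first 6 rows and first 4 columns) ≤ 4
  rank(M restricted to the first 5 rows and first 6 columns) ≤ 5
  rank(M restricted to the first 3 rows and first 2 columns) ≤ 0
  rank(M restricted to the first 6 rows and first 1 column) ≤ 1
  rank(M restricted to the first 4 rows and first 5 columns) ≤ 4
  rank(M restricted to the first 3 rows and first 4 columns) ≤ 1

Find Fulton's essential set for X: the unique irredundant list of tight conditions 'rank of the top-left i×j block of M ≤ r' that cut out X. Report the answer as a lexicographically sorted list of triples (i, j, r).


Recovering R(i,j) via the rank-extension bound from the 10 conditions:

  i=1: 0  0  1  1  1  1
  i=2: 0  0  1  1  2  2
  i=3: 0  0  1  1  2  3
  i=4: 1  1  2  2  3  4
  i=5: 1  2  3  3  4  5
  i=6: 1  2  3  4  5  6

giving w = (3, 5, 6, 1, 2, 4) via Δ²R.

D(w) has 8 cells with 2 SE-corners; essential set:

[(3, 2, 0), (3, 4, 1)]


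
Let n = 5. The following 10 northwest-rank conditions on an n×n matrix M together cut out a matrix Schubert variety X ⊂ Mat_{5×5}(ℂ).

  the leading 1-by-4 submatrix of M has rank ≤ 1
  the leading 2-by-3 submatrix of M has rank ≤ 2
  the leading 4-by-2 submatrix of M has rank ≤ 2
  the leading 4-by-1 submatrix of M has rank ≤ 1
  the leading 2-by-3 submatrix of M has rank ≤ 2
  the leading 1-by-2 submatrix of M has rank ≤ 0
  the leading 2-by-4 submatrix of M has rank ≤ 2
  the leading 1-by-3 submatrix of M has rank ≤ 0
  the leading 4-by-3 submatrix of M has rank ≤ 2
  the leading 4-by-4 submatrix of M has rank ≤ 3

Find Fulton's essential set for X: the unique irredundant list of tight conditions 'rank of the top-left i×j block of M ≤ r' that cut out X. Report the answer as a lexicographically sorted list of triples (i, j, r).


Rank table r_w(5×5) implied by the 10 constraints:

  0 | 0 | 0 | 1 | 1
  1 | 1 | 1 | 2 | 2
  1 | 2 | 2 | 3 | 3
  1 | 2 | 2 | 3 | 4
  1 | 2 | 3 | 4 | 5

second differences of R give the permutation w = (4, 1, 2, 5, 3).

2 SE-corners of the 4-cell Rothe diagram give Ess(w):

[(1, 3, 0), (4, 3, 2)]


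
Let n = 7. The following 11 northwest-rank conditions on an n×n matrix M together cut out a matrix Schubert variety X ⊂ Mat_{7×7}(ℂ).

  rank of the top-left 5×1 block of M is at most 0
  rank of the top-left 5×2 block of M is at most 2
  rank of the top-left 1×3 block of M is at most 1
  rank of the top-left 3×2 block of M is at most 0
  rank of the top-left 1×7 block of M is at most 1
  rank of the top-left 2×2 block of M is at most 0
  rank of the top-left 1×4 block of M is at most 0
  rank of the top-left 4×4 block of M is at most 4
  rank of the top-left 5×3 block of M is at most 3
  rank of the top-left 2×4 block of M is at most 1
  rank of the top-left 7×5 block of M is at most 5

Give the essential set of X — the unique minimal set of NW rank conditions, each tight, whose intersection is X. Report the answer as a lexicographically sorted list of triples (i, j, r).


Computing R[i][j] = min implied NW-rank bound (n=7, 11 conditions):

  0 | 0 | 0 | 0 | 1 | 1 | 1
  0 | 0 | 1 | 1 | 2 | 2 | 2
  0 | 0 | 1 | 2 | 3 | 3 | 3
  0 | 1 | 2 | 3 | 4 | 4 | 4
  0 | 1 | 2 | 3 | 4 | 5 | 5
  1 | 2 | 3 | 4 | 5 | 6 | 6
  1 | 2 | 3 | 4 | 5 | 6 | 7

hence w(1..7) = (5, 3, 4, 2, 6, 1, 7).

D(w) has 10 cells with 3 SE-corners; essential set:

[(1, 4, 0), (3, 2, 0), (5, 1, 0)]


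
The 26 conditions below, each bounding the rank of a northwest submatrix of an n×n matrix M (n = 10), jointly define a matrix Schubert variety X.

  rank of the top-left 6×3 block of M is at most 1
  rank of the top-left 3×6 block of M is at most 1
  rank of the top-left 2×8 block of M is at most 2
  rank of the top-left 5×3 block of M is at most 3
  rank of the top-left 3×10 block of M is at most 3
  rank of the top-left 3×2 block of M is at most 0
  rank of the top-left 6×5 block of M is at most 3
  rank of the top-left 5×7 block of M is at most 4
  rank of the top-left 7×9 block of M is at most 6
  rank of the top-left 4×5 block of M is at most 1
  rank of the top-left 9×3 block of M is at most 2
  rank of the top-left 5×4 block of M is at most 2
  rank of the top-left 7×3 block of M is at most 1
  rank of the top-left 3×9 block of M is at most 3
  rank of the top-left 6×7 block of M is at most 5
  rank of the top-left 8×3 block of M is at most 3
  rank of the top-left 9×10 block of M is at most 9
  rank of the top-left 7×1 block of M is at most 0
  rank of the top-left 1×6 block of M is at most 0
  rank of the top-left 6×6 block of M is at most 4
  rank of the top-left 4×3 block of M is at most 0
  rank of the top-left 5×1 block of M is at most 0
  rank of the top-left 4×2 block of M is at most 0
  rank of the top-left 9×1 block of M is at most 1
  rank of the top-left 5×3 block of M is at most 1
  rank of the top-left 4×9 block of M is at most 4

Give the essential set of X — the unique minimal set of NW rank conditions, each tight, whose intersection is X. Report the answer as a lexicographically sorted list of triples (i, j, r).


Rank table r_w(10×10) implied by the 26 constraints:

  i=1: 0 | 0 | 0 | 0 | 0 | 0 | 1 | 1 | 1 | 1
  i=2: 0 | 0 | 0 | 1 | 1 | 1 | 2 | 2 | 2 | 2
  i=3: 0 | 0 | 0 | 1 | 1 | 1 | 2 | 3 | 3 | 3
  i=4: 0 | 0 | 0 | 1 | 1 | 2 | 3 | 4 | 4 | 4
  i=5: 0 | 1 | 1 | 2 | 2 | 3 | 4 | 5 | 5 | 5
  i=6: 0 | 1 | 1 | 2 | 3 | 4 | 5 | 6 | 6 | 6
  i=7: 0 | 1 | 1 | 2 | 3 | 4 | 5 | 6 | 6 | 7
  i=8: 1 | 2 | 2 | 3 | 4 | 5 | 6 | 7 | 7 | 8
  i=9: 1 | 2 | 2 | 3 | 4 | 5 | 6 | 7 | 8 | 9
  i=10: 1 | 2 | 3 | 4 | 5 | 6 | 7 | 8 | 9 | 10

second differences of R give the permutation w = (7, 4, 8, 6, 2, 5, 10, 1, 9, 3).

8 SE-corners of the 25-cell Rothe diagram give Ess(w):

[(1, 6, 0), (3, 6, 1), (4, 3, 0), (4, 5, 1), (7, 1, 0), (7, 3, 1), (7, 9, 6), (9, 3, 2)]


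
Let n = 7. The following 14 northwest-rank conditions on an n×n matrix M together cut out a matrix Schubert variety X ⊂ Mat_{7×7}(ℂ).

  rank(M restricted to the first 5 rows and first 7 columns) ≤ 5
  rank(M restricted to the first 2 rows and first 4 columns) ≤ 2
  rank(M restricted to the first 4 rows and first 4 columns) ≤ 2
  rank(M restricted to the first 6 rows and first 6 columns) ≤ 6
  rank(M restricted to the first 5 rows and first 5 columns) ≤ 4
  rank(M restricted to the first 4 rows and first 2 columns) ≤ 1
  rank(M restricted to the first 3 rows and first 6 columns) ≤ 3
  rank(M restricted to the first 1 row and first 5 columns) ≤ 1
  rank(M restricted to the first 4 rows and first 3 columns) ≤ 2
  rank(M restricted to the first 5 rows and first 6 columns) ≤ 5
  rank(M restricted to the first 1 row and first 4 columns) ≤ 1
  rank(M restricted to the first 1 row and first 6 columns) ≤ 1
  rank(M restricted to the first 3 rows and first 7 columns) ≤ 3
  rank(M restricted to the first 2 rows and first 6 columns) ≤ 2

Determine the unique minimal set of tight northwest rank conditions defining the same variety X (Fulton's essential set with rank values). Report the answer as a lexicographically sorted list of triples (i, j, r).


The tightest implied rank at each (i,j), from the 14 conditions:

  1 1 1 1 1 1 1
  1 1 2 2 2 2 2
  1 1 2 2 3 3 3
  1 1 2 2 3 4 4
  1 2 3 3 4 5 5
  1 2 3 4 5 6 6
  1 2 3 4 5 6 7

so w = (1, 3, 5, 6, 2, 4, 7).

2 SE-corners of the 5-cell Rothe diagram give Ess(w):

[(4, 2, 1), (4, 4, 2)]


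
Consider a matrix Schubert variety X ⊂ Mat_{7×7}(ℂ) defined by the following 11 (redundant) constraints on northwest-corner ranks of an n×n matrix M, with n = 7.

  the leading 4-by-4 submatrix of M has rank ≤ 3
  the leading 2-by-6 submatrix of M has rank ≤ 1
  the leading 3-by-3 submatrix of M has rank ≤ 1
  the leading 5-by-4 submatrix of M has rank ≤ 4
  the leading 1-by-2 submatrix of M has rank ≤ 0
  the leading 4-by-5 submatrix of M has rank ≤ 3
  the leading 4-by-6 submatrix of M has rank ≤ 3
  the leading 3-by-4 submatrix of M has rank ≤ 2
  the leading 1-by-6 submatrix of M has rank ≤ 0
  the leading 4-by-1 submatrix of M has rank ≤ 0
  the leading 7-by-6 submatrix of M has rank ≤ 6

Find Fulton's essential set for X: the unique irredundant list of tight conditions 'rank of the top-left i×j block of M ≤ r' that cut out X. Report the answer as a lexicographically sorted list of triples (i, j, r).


Computing R[i][j] = min implied NW-rank bound (n=7, 11 conditions):

  row 1: 0 | 0 | 0 | 0 | 0 | 0 | 1
  row 2: 0 | 1 | 1 | 1 | 1 | 1 | 2
  row 3: 0 | 1 | 1 | 2 | 2 | 2 | 3
  row 4: 0 | 1 | 2 | 3 | 3 | 3 | 4
  row 5: 1 | 2 | 3 | 4 | 4 | 4 | 5
  row 6: 1 | 2 | 3 | 4 | 5 | 5 | 6
  row 7: 1 | 2 | 3 | 4 | 5 | 6 | 7

second differences of R give the permutation w = (7, 2, 4, 3, 1, 5, 6).

ℓ(w)=10; the 3 essential cells (i,j,r):

[(1, 6, 0), (3, 3, 1), (4, 1, 0)]


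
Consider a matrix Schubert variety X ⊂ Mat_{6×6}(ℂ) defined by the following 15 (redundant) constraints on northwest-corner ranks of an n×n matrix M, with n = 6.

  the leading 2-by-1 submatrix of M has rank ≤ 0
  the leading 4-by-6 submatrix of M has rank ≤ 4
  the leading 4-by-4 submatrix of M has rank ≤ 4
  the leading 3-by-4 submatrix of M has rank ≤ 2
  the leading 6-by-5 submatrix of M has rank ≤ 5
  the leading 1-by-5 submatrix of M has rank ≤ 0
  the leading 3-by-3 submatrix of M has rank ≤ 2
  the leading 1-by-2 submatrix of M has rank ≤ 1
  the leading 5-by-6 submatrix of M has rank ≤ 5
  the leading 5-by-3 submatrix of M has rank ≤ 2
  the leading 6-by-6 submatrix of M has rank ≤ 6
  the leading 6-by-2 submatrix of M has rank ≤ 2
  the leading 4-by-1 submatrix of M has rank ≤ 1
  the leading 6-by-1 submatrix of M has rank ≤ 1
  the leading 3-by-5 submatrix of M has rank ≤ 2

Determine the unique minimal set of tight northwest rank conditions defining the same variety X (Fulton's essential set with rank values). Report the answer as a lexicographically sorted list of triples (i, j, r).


The tightest implied rank at each (i,j), from the 15 conditions:

  0 0 0 0 0 1
  0 1 1 1 1 2
  1 2 2 2 2 3
  1 2 2 3 3 4
  1 2 2 3 4 5
  1 2 3 4 5 6

reading off 1-entries of Δ²R: w = (6, 2, 1, 4, 5, 3).

D(w) has 8 cells with 3 SE-corners; essential set:

[(1, 5, 0), (2, 1, 0), (5, 3, 2)]


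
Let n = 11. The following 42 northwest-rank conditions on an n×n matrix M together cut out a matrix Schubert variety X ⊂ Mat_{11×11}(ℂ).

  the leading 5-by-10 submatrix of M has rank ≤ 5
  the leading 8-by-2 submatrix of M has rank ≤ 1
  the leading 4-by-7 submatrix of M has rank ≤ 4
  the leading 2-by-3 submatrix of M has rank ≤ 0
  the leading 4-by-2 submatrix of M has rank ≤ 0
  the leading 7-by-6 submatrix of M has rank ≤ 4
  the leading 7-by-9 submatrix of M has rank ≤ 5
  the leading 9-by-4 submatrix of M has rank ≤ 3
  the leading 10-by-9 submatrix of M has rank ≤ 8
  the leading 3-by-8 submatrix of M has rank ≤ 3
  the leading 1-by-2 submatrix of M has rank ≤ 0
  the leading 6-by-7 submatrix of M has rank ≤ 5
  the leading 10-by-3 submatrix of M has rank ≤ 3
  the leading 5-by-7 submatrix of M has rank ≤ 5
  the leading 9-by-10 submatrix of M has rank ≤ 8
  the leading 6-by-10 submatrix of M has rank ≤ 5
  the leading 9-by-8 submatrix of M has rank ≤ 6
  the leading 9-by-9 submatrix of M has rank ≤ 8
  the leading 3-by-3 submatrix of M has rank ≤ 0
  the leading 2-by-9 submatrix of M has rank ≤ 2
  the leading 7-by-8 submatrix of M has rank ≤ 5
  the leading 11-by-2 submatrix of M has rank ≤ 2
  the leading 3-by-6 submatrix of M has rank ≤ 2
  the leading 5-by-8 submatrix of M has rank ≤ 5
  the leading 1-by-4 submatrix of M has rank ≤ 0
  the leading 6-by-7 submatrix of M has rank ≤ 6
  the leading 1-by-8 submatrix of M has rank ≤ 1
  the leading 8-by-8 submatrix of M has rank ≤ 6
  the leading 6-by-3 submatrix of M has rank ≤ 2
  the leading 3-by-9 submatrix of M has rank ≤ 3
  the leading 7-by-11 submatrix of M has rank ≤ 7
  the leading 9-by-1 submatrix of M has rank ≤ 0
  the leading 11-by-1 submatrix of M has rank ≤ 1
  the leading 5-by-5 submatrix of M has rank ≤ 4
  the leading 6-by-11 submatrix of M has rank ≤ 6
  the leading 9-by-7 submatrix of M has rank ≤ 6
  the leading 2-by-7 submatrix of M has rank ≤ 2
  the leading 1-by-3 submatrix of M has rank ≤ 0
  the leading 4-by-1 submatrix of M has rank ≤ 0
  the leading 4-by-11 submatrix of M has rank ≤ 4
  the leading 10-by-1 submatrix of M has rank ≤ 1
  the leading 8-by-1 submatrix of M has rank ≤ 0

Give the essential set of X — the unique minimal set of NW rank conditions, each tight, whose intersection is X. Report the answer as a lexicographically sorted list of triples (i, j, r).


Recovering R(i,j) via the rank-extension bound from the 42 conditions:

  row 1: 0  0  0  0  1  1  1  1  1  1  1
  row 2: 0  0  0  1  2  2  2  2  2  2  2
  row 3: 0  0  0  1  2  2  3  3  3  3  3
  row 4: 0  0  1  2  3  3  4  4  4  4  4
  row 5: 0  1  2  3  4  4  5  5  5  5  5
  row 6: 0  1  2  3  4  4  5  5  5  5  6
  row 7: 0  1  2  3  4  4  5  5  5  6  7
  row 8: 0  1  2  3  4  5  6  6  6  7  8
  row 9: 0  1  2  3  4  5  6  6  7  8  9
  row 10: 1  2  3  4  5  6  7  7  8  9  10
  row 11: 1  2  3  4  5  6  7  8  9  10  11

giving w = (5, 4, 7, 3, 2, 11, 10, 6, 9, 1, 8) via Δ²R.

ℓ(w)=26; the 9 essential cells (i,j,r):

[(1, 4, 0), (3, 3, 0), (3, 6, 2), (4, 2, 0), (6, 10, 5), (7, 6, 4), (7, 9, 5), (9, 1, 0), (9, 8, 6)]


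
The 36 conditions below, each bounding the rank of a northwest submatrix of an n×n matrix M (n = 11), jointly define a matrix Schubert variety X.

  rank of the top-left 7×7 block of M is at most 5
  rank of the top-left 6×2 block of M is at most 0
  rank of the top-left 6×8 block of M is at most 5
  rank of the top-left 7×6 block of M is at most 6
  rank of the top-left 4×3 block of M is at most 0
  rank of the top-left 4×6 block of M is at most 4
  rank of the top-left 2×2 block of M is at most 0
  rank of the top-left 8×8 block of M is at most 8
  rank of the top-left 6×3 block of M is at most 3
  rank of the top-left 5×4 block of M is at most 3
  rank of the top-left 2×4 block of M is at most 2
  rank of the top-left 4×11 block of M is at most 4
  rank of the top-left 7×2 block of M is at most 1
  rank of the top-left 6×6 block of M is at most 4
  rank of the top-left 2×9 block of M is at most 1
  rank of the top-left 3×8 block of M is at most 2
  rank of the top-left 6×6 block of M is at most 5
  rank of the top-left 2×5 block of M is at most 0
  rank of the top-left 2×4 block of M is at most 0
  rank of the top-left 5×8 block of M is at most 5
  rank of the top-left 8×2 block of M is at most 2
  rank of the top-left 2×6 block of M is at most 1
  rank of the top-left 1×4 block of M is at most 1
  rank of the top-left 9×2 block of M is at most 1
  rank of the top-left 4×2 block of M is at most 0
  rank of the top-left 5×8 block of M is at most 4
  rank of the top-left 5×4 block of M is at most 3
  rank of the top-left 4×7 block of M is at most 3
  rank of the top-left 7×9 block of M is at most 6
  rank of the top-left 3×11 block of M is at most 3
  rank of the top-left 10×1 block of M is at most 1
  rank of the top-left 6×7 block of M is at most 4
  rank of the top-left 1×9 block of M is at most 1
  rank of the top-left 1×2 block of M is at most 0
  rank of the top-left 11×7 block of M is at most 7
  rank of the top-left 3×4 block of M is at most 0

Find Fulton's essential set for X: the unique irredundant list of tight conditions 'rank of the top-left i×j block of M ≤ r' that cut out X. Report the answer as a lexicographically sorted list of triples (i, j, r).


Reconstructing r_w from the 36 given conditions:

  R[1]: 0 0 0 0 0 1 1 1 1 1 1
  R[2]: 0 0 0 0 0 1 1 1 1 2 2
  R[3]: 0 0 0 0 1 2 2 2 2 3 3
  R[4]: 0 0 0 1 2 3 3 3 3 4 4
  R[5]: 0 0 1 2 3 4 4 4 4 5 5
  R[6]: 0 0 1 2 3 4 4 5 5 6 6
  R[7]: 1 1 2 3 4 5 5 6 6 7 7
  R[8]: 1 1 2 3 4 5 6 7 7 8 8
  R[9]: 1 1 2 3 4 5 6 7 8 9 9
  R[10]: 1 2 3 4 5 6 7 8 9 10 10
  R[11]: 1 2 3 4 5 6 7 8 9 10 11

the unique w with this rank table is (6, 10, 5, 4, 3, 8, 1, 7, 9, 2, 11).

|D(w)|=27, |Ess(w)|=7:

[(2, 5, 0), (2, 9, 1), (3, 4, 0), (4, 3, 0), (6, 2, 0), (6, 7, 4), (9, 2, 1)]


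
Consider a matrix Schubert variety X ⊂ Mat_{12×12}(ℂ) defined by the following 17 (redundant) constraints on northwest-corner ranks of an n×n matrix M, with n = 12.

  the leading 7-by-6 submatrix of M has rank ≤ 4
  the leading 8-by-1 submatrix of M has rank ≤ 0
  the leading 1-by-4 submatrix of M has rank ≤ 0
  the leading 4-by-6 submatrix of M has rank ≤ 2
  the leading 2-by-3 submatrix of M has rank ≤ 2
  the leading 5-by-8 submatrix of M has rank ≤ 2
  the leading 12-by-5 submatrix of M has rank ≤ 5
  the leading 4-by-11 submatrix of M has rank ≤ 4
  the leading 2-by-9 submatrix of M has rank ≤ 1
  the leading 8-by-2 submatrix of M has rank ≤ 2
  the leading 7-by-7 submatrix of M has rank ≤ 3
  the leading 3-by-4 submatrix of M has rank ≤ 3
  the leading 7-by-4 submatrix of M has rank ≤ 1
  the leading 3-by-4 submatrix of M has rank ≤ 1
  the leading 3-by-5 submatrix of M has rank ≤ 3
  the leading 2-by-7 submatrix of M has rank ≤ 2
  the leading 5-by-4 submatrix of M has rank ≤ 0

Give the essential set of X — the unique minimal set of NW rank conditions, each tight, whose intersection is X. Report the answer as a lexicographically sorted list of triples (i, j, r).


Reconstructing r_w from the 17 given conditions:

  R[1]: 0 | 0 | 0 | 0 | 1 | 1 | 1 | 1 | 1 | 1 | 1 | 1
  R[2]: 0 | 0 | 0 | 0 | 1 | 1 | 1 | 1 | 1 | 2 | 2 | 2
  R[3]: 0 | 0 | 0 | 0 | 1 | 2 | 2 | 2 | 2 | 3 | 3 | 3
  R[4]: 0 | 0 | 0 | 0 | 1 | 2 | 2 | 2 | 3 | 4 | 4 | 4
  R[5]: 0 | 0 | 0 | 0 | 1 | 2 | 2 | 2 | 3 | 4 | 5 | 5
  R[6]: 0 | 1 | 1 | 1 | 2 | 3 | 3 | 3 | 4 | 5 | 6 | 6
  R[7]: 0 | 1 | 1 | 1 | 2 | 3 | 3 | 4 | 5 | 6 | 7 | 7
  R[8]: 0 | 1 | 2 | 2 | 3 | 4 | 4 | 5 | 6 | 7 | 8 | 8
  R[9]: 1 | 2 | 3 | 3 | 4 | 5 | 5 | 6 | 7 | 8 | 9 | 9
  R[10]: 1 | 2 | 3 | 4 | 5 | 6 | 6 | 7 | 8 | 9 | 10 | 10
  R[11]: 1 | 2 | 3 | 4 | 5 | 6 | 7 | 8 | 9 | 10 | 11 | 11
  R[12]: 1 | 2 | 3 | 4 | 5 | 6 | 7 | 8 | 9 | 10 | 11 | 12

second differences of R give the permutation w = (5, 10, 6, 9, 11, 2, 8, 3, 1, 4, 7, 12).

|D(w)|=34, |Ess(w)|=6:

[(2, 9, 1), (5, 4, 0), (5, 8, 2), (7, 4, 1), (7, 7, 3), (8, 1, 0)]


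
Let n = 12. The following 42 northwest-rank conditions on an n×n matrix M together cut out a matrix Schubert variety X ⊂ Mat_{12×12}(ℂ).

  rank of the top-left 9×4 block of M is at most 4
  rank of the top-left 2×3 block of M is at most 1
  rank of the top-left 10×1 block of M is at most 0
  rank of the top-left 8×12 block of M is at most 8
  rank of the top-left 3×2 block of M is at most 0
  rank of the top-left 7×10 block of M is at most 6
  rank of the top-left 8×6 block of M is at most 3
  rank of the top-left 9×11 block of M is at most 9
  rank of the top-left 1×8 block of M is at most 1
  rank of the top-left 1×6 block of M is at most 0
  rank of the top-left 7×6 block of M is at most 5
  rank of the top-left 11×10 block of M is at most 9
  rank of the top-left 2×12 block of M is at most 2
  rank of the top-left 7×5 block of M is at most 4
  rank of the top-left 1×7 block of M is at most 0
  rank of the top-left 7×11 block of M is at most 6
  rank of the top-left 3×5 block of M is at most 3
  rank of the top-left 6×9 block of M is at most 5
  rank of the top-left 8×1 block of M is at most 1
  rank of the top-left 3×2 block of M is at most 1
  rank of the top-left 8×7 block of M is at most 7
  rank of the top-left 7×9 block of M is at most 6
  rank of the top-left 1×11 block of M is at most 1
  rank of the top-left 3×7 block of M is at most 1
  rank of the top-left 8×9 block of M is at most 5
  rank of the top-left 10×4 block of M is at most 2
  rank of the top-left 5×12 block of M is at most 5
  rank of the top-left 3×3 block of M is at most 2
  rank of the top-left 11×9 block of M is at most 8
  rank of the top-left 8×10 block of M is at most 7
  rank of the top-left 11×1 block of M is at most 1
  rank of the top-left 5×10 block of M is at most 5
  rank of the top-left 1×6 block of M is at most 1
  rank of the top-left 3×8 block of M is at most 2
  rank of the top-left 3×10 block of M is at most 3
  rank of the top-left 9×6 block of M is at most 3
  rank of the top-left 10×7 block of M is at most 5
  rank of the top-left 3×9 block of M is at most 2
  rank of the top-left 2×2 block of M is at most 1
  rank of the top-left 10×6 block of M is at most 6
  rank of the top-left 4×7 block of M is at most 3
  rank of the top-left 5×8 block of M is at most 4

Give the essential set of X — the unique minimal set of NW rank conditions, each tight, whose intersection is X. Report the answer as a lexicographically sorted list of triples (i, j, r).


The tightest implied rank at each (i,j), from the 42 conditions:

  row 1: 0  0  0  0  0  0  0  1  1  1  1  1
  row 2: 0  0  1  1  1  1  1  2  2  2  2  2
  row 3: 0  0  1  1  1  1  1  2  2  3  3  3
  row 4: 0  1  2  2  2  2  2  3  3  4  4  4
  row 5: 0  1  2  2  3  3  3  4  4  5  5  5
  row 6: 0  1  2  2  3  3  4  5  5  6  6  6
  row 7: 0  1  2  2  3  3  4  5  5  6  6  7
  row 8: 0  1  2  2  3  3  4  5  5  6  7  8
  row 9: 0  1  2  2  3  3  4  5  6  7  8  9
  row 10: 0  1  2  2  3  4  5  6  7  8  9  10
  row 11: 1  2  3  3  4  5  6  7  8  9  10  11
  row 12: 1  2  3  4  5  6  7  8  9  10  11  12

second differences of R give the permutation w = (8, 3, 10, 2, 5, 7, 12, 11, 9, 6, 1, 4).

9 SE-corners of the 36-cell Rothe diagram give Ess(w):

[(1, 7, 0), (3, 2, 0), (3, 7, 1), (3, 9, 2), (7, 11, 6), (8, 9, 5), (9, 6, 3), (10, 1, 0), (10, 4, 2)]


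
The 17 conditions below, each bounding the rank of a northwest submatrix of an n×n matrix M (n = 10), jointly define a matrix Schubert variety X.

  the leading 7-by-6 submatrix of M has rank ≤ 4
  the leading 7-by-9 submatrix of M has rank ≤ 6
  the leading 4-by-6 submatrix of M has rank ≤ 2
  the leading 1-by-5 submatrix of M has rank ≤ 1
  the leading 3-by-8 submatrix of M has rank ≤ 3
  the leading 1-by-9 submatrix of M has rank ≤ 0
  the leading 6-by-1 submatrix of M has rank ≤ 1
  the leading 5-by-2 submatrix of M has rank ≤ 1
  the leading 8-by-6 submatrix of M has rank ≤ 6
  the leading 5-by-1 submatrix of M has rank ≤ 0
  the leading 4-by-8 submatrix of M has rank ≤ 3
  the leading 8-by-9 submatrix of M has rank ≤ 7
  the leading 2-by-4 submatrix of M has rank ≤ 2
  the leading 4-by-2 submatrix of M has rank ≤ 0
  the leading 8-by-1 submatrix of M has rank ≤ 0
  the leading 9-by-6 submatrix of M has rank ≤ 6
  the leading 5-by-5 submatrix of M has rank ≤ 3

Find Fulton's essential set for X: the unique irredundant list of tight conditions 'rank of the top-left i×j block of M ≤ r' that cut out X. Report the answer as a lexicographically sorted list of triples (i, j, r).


The tightest implied rank at each (i,j), from the 17 conditions:

  row 1: 0, 0, 0, 0, 0, 0, 0, 0, 0, 1
  row 2: 0, 0, 1, 1, 1, 1, 1, 1, 1, 2
  row 3: 0, 0, 1, 2, 2, 2, 2, 2, 2, 3
  row 4: 0, 0, 1, 2, 2, 2, 3, 3, 3, 4
  row 5: 0, 1, 2, 3, 3, 3, 4, 4, 4, 5
  row 6: 0, 1, 2, 3, 4, 4, 5, 5, 5, 6
  row 7: 0, 1, 2, 3, 4, 4, 5, 6, 6, 7
  row 8: 0, 1, 2, 3, 4, 5, 6, 7, 7, 8
  row 9: 1, 2, 3, 4, 5, 6, 7, 8, 8, 9
  row 10: 1, 2, 3, 4, 5, 6, 7, 8, 9, 10

so w = (10, 3, 4, 7, 2, 5, 8, 6, 1, 9).

Fulton essential set (5 of the 22 Rothe cells):

[(1, 9, 0), (4, 2, 0), (4, 6, 2), (7, 6, 4), (8, 1, 0)]


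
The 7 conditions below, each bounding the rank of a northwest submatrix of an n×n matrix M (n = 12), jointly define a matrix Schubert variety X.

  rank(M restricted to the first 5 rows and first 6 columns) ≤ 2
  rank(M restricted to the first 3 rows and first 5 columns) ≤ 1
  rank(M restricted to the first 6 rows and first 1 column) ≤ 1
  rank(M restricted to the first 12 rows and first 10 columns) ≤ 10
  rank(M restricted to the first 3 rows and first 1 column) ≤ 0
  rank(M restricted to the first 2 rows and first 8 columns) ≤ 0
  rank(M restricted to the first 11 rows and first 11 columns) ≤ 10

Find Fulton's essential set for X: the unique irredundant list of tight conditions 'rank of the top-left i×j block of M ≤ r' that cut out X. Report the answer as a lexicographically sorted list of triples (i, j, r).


Recovering R(i,j) via the rank-extension bound from the 7 conditions:

  row 1: 0  0  0  0  0  0  0  0  1  1  1  1
  row 2: 0  0  0  0  0  0  0  0  1  2  2  2
  row 3: 0  1  1  1  1  1  1  1  2  3  3  3
  row 4: 1  2  2  2  2  2  2  2  3  4  4  4
  row 5: 1  2  2  2  2  2  3  3  4  5  5  5
  row 6: 1  2  3  3  3  3  4  4  5  6  6  6
  row 7: 1  2  3  4  4  4  5  5  6  7  7  7
  row 8: 1  2  3  4  5  5  6  6  7  8  8  8
  row 9: 1  2  3  4  5  6  7  7  8  9  9  9
  row 10: 1  2  3  4  5  6  7  8  9  10  10  10
  row 11: 1  2  3  4  5  6  7  8  9  10  10  11
  row 12: 1  2  3  4  5  6  7  8  9  10  11  12

second differences of R give the permutation w = (9, 10, 2, 1, 7, 3, 4, 5, 6, 8, 12, 11).

Rothe diagram D(w) (22 cells), 4 SE-corners (essential conditions):

[(2, 8, 0), (3, 1, 0), (5, 6, 2), (11, 11, 10)]


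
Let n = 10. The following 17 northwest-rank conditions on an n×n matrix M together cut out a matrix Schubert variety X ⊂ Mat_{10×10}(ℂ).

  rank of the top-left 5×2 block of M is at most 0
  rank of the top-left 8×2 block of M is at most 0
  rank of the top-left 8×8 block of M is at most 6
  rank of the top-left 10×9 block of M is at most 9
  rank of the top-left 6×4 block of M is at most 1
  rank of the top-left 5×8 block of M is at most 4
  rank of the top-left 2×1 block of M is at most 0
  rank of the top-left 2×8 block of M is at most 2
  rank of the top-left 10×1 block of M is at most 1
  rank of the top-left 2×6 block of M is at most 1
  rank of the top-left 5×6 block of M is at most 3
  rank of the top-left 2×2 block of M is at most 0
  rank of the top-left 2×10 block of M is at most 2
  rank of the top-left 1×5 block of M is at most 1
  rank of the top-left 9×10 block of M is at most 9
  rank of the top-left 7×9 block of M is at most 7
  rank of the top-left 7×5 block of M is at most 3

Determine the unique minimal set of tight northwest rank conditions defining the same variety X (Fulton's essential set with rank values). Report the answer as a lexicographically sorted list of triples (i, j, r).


Computing R[i][j] = min implied NW-rank bound (n=10, 17 conditions):

  0  0  1  1  1  1  1  1  1  1
  0  0  1  1  1  1  2  2  2  2
  0  0  1  1  2  2  3  3  3  3
  0  0  1  1  2  3  4  4  4  4
  0  0  1  1  2  3  4  4  5  5
  0  0  1  1  2  3  4  5  6  6
  0  0  1  2  3  4  5  6  7  7
  0  0  1  2  3  4  5  6  7  8
  1  1  2  3  4  5  6  7  8  9
  1  2  3  4  5  6  7  8  9  10

hence w(1..10) = (3, 7, 5, 6, 9, 8, 4, 10, 1, 2).

D(w) has 24 cells with 4 SE-corners; essential set:

[(2, 6, 1), (5, 8, 4), (6, 4, 1), (8, 2, 0)]


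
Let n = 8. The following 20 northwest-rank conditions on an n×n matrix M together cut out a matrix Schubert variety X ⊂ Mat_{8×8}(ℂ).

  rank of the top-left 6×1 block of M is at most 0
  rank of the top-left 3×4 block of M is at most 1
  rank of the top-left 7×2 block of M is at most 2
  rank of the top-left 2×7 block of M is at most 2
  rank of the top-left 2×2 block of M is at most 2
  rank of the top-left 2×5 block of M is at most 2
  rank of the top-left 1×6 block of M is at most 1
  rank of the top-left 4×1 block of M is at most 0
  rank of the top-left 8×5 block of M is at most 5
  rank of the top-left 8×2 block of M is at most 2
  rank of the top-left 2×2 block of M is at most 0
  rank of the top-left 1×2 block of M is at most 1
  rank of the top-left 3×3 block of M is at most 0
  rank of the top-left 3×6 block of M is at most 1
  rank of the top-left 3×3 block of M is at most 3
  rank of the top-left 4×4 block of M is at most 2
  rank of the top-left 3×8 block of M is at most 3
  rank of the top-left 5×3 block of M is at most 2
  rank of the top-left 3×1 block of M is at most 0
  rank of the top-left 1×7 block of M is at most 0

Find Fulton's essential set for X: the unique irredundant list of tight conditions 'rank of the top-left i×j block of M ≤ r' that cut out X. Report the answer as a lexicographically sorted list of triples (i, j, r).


Reconstructing r_w from the 20 given conditions:

  R[1]: 0 0 0 0 0 0 0 1
  R[2]: 0 0 0 1 1 1 1 2
  R[3]: 0 0 0 1 1 1 2 3
  R[4]: 0 1 1 2 2 2 3 4
  R[5]: 0 1 2 3 3 3 4 5
  R[6]: 0 1 2 3 4 4 5 6
  R[7]: 1 2 3 4 5 5 6 7
  R[8]: 1 2 3 4 5 6 7 8

giving w = (8, 4, 7, 2, 3, 5, 1, 6) via Δ²R.

D(w) has 18 cells with 4 SE-corners; essential set:

[(1, 7, 0), (3, 3, 0), (3, 6, 1), (6, 1, 0)]


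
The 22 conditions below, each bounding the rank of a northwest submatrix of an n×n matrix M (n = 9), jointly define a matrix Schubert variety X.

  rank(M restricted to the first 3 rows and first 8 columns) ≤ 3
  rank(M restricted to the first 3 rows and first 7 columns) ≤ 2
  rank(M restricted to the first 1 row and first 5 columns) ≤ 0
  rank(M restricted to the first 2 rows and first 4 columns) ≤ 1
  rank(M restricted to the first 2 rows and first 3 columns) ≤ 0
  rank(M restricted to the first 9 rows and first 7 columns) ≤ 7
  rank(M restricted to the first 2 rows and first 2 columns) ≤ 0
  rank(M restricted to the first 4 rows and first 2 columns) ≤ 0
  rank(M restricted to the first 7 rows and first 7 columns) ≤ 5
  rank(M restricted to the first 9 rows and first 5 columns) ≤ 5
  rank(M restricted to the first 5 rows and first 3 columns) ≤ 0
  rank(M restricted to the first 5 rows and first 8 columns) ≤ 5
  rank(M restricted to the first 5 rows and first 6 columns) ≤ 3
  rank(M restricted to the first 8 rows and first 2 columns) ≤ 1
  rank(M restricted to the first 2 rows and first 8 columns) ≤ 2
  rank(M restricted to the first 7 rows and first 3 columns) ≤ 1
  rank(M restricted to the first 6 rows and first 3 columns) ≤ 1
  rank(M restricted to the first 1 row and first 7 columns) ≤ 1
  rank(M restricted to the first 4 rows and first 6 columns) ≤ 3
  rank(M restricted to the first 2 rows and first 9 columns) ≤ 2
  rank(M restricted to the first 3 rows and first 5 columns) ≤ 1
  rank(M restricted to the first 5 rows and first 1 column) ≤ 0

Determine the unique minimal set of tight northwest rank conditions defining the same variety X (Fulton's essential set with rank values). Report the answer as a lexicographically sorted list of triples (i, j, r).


Recovering R(i,j) via the rank-extension bound from the 22 conditions:

  0 | 0 | 0 | 0 | 0 | 1 | 1 | 1 | 1
  0 | 0 | 0 | 1 | 1 | 2 | 2 | 2 | 2
  0 | 0 | 0 | 1 | 1 | 2 | 2 | 3 | 3
  0 | 0 | 0 | 1 | 2 | 3 | 3 | 4 | 4
  0 | 0 | 0 | 1 | 2 | 3 | 4 | 5 | 5
  1 | 1 | 1 | 2 | 3 | 4 | 5 | 6 | 6
  1 | 1 | 1 | 2 | 3 | 4 | 5 | 6 | 7
  1 | 1 | 2 | 3 | 4 | 5 | 6 | 7 | 8
  1 | 2 | 3 | 4 | 5 | 6 | 7 | 8 | 9

reading off 1-entries of Δ²R: w = (6, 4, 8, 5, 7, 1, 9, 3, 2).

ℓ(w)=22; the 6 essential cells (i,j,r):

[(1, 5, 0), (3, 5, 1), (3, 7, 2), (5, 3, 0), (7, 3, 1), (8, 2, 1)]


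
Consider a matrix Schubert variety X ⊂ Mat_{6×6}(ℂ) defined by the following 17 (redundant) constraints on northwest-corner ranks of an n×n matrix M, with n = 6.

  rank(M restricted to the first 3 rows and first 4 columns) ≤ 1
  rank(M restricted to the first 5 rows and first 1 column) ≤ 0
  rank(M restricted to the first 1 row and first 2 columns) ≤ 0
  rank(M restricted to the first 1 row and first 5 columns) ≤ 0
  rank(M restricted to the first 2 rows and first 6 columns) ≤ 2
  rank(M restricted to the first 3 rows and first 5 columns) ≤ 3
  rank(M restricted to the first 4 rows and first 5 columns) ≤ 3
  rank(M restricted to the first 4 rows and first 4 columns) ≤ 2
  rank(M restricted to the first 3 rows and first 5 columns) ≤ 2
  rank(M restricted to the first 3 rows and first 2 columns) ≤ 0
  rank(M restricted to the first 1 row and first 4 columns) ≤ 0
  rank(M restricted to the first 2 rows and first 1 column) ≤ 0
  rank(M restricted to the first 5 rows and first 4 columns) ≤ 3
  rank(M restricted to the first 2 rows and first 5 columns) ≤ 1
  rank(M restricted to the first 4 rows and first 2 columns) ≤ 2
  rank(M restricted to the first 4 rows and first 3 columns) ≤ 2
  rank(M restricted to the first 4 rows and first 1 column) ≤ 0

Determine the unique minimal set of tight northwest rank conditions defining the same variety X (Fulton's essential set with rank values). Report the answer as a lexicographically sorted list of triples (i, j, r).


Recovering R(i,j) via the rank-extension bound from the 17 conditions:

  R[1]: 0 | 0 | 0 | 0 | 0 | 1
  R[2]: 0 | 0 | 1 | 1 | 1 | 2
  R[3]: 0 | 0 | 1 | 1 | 2 | 3
  R[4]: 0 | 1 | 2 | 2 | 3 | 4
  R[5]: 0 | 1 | 2 | 3 | 4 | 5
  R[6]: 1 | 2 | 3 | 4 | 5 | 6

the unique w with this rank table is (6, 3, 5, 2, 4, 1).

ℓ(w)=12; the 4 essential cells (i,j,r):

[(1, 5, 0), (3, 2, 0), (3, 4, 1), (5, 1, 0)]
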